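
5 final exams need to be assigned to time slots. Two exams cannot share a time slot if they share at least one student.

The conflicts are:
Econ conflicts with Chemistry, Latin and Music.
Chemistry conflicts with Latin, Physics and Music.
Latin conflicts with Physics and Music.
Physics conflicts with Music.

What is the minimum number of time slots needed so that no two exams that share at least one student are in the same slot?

Chemistry, Latin, Physics, Music are mutually in conflict, so at least 4 time slots are needed.
Using 4 time slots: Econ=4, Chemistry=1, Latin=3, Physics=4, Music=2. No two conflicting exams share a time slot.

4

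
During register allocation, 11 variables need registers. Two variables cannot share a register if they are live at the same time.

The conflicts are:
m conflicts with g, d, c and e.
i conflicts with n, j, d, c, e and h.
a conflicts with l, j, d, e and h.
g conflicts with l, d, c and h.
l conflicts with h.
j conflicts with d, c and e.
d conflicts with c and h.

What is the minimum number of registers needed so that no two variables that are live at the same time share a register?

4

m, g, d, c pairwise conflict, so at least 4 registers are needed.
Using 4 registers: m=4, i=2, a=2, g=2, l=1, n=1, j=4, d=1, c=3, e=1, h=3. Each listed conflict is separated.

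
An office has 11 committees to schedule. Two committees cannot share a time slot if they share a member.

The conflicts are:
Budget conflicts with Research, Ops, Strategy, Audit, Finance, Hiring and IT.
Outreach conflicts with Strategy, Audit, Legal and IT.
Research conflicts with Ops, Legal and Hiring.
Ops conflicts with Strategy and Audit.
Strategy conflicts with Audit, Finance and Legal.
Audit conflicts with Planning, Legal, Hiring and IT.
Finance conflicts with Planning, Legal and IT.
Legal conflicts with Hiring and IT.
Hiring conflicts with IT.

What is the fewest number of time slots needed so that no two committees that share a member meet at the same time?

Budget, Ops, Strategy, Audit all conflict with each other, so at least 4 time slots are needed.
4 time slots suffice: time slot 1 → {Research, Audit, Finance}; time slot 2 → {Budget, Planning, Legal}; time slot 3 → {Strategy, IT}; time slot 4 → {Outreach, Ops, Hiring}. Every pair that conflicts lands in different time slots.

4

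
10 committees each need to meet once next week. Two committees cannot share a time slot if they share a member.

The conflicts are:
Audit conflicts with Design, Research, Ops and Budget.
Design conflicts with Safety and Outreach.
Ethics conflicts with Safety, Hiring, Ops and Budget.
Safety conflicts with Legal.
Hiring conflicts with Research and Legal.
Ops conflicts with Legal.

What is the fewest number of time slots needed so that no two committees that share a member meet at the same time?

3

The cycle Ops-Ethics-Hiring-Research-Audit-Ops has odd length 5, so it cannot be 2-colored; at least 3 time slots are needed.
3 time slots suffice: time slot 1 → {Audit, Ethics, Outreach, Legal}; time slot 2 → {Design, Hiring, Ops, Budget}; time slot 3 → {Safety, Research}. Every pair that conflicts lands in different time slots.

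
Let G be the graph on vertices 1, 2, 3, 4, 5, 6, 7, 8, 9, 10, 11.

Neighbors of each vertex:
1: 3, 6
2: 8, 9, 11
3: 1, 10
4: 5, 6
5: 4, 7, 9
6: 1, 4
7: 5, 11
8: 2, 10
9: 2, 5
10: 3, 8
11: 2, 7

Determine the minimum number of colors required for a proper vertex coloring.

3

The cycle 11-7-5-9-2-11 has odd length 5, so it cannot be 2-colored; at least 3 colors are needed.
One proper 3-coloring: 1=a, 2=a, 3=b, 4=c, 5=a, 6=b, 7=b, 8=b, 9=b, 10=a, 11=c. No two adjacent vertices share a color.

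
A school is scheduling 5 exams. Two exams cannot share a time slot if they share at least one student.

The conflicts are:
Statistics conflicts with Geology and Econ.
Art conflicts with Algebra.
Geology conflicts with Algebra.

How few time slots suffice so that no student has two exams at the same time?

2

Geology and Algebra conflict, so at least 2 time slots are needed.
2 time slots suffice: Statistics=1, Art=2, Geology=2, Algebra=1, Econ=2. No two conflicting exams share a time slot.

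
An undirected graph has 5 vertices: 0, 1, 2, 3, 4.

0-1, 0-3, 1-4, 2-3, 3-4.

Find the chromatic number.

1 and 4 are adjacent, so at least 2 colors are needed.
2 colors suffice: color red → {1, 3}; color blue → {0, 2, 4}. No two adjacent vertices share a color.

2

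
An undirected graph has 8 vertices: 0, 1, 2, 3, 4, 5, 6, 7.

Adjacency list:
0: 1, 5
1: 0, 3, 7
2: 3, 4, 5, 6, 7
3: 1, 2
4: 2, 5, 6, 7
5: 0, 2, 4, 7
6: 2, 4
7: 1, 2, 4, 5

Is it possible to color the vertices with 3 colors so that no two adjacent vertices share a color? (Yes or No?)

No

2, 4, 5, 7 are pairwise adjacent (a clique of size 4), so at least 4 colors are needed.
So 3 colors are not enough.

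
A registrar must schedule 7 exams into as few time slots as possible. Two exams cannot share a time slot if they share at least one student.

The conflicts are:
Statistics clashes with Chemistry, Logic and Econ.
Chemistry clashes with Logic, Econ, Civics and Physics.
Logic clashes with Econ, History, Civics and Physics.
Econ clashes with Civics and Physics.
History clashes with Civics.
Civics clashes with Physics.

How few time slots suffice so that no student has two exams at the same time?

5

Chemistry, Logic, Econ, Civics, Physics pairwise conflict, so at least 5 time slots are needed.
5 time slots suffice: Statistics=4, Chemistry=2, Logic=1, Econ=3, History=2, Civics=4, Physics=5. Each listed conflict is separated.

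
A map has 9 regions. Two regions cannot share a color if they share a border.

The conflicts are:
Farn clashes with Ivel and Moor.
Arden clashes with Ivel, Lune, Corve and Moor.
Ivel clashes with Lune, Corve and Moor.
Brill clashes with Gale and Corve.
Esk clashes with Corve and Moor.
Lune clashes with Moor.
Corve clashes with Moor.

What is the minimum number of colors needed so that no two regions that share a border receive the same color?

Arden, Ivel, Corve, Moor are mutually in conflict, so at least 4 colors are needed.
4 colors suffice: color 1 → {Brill, Moor}; color 2 → {Ivel, Esk, Gale}; color 3 → {Farn, Lune, Corve}; color 4 → {Arden}. Each listed conflict is separated.

4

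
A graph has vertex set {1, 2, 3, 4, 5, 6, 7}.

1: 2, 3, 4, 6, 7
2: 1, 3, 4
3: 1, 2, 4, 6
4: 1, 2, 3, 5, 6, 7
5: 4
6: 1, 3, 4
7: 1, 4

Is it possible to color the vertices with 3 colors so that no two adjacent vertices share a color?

No

1, 2, 3, 4 form a clique, so at least 4 colors are needed.
So 3 colors are not enough.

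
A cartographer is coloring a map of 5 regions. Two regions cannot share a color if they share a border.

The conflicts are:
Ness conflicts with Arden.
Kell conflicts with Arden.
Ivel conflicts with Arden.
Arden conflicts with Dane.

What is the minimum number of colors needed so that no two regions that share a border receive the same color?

Ivel and Arden conflict, so at least 2 colors are needed.
One proper 2-coloring: Ness=2, Kell=2, Ivel=2, Arden=1, Dane=2. Every pair that conflicts lands in different colors.

2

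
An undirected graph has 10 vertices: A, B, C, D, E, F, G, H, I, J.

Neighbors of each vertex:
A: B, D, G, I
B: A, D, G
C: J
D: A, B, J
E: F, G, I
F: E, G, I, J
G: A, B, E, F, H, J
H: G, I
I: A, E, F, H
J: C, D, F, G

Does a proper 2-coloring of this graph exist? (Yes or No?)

A, B, D are pairwise adjacent, so at least 3 colors are needed.
So 2 colors are not enough.

No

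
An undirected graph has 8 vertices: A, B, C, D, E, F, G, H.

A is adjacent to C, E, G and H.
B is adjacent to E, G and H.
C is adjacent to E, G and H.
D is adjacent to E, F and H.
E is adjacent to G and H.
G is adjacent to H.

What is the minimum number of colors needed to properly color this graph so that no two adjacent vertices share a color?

A, C, E, G, H are mutually adjacent (a clique of size 5), so at least 5 colors are needed.
A valid assignment using 5 colors: A=4, B=4, C=5, D=3, E=2, F=1, G=3, H=1. Each edge has distinct colors on its endpoints.

5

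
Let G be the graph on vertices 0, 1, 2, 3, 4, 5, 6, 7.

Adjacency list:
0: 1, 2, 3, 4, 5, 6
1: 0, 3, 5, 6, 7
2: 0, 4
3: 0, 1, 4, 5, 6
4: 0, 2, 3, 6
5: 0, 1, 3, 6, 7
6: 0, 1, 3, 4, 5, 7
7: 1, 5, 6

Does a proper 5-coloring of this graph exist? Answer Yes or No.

Yes

The chromatic number is 5. 0, 1, 3, 5, 6 are pairwise adjacent (a clique of size 5), so at least 5 colors are needed.
A valid assignment using 5 colors: 0=b, 1=c, 2=a, 3=d, 4=c, 5=e, 6=a, 7=b.
That is already a proper 5-coloring.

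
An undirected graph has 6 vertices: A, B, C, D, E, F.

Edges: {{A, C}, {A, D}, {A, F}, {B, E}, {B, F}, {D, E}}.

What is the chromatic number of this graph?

3

The cycle B-E-D-A-F-B has odd length 5, so it cannot be 2-colored; at least 3 colors are needed.
One proper 3-coloring: A=red, B=green, C=blue, D=blue, E=red, F=blue. No two adjacent vertices share a color.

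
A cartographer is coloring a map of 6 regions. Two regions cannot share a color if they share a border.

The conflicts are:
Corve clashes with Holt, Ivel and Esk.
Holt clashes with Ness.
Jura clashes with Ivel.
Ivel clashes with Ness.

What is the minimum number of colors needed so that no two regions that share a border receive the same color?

2

Corve and Esk conflict, so at least 2 colors are needed.
2 colors suffice: color 1 → {Corve, Jura, Ness}; color 2 → {Holt, Ivel, Esk}. Each listed conflict is separated.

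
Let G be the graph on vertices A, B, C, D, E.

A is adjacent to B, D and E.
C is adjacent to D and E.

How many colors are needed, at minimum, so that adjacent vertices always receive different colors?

2

A and E are adjacent, so at least 2 colors are needed.
2 colors suffice: color 1 → {A, C}; color 2 → {B, D, E}. No two adjacent vertices share a color.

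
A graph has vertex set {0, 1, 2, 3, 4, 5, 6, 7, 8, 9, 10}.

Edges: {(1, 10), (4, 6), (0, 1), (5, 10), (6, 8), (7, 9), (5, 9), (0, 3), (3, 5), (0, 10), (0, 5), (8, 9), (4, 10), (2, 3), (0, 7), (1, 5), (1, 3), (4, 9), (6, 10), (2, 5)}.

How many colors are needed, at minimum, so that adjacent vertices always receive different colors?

4

0, 1, 5, 10 are pairwise adjacent (a clique of size 4), so at least 4 colors are needed.
A valid assignment using 4 colors: 0=b, 1=d, 2=b, 3=c, 4=a, 5=a, 6=b, 7=a, 8=a, 9=b, 10=c. Every edge joins two different colors.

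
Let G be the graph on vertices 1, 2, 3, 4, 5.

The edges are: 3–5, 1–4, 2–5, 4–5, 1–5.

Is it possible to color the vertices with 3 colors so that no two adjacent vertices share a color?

The chromatic number is 3. 1, 4, 5 are mutually adjacent, so at least 3 colors are needed.
3 colors suffice: 1=c, 2=b, 3=b, 4=b, 5=a.
That is already a proper 3-coloring.

Yes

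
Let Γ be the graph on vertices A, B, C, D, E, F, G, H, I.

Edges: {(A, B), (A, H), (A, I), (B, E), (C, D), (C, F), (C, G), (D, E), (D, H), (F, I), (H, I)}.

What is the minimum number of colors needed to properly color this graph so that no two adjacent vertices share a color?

3

A, H, I are pairwise adjacent, so at least 3 colors are needed.
3 colors suffice: color 1 → {A, C, E}; color 2 → {B, F, G, H}; color 3 → {D, I}. No two adjacent vertices share a color.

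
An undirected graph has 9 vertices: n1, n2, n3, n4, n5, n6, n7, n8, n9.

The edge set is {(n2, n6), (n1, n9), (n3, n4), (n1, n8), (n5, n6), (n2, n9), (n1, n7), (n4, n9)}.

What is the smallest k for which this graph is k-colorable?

n3 and n4 are adjacent, so at least 2 colors are needed.
2 colors suffice: color red → {n1, n2, n4, n5}; color blue → {n3, n6, n7, n8, n9}. No two adjacent vertices share a color.

2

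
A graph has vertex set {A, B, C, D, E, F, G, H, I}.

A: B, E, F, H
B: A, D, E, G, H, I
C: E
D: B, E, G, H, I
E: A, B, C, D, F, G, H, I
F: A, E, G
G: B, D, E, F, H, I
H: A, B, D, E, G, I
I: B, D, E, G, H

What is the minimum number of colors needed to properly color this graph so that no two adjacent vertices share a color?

6

B, D, E, G, H, I are pairwise adjacent (a clique of size 6), so at least 6 colors are needed.
6 colors suffice: A=4, B=3, C=2, D=6, E=1, F=2, G=4, H=2, I=5. Each edge has distinct colors on its endpoints.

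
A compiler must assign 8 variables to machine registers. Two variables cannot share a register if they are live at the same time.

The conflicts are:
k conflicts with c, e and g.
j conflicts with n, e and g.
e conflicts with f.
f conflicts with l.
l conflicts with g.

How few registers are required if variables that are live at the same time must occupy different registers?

The cycle f-e-k-g-l-f has odd length 5, so it cannot be 2-colored; at least 3 registers are needed.
3 registers suffice: register 1 → {k, j, l}; register 2 → {n, c, e, g}; register 3 → {f}. No two conflicting variables share a register.

3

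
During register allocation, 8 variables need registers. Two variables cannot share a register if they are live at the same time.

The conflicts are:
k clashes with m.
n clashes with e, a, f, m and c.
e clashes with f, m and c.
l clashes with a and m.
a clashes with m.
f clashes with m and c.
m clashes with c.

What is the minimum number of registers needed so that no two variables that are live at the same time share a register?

n, e, f, m, c all conflict with each other, so at least 5 registers are needed.
5 registers suffice: k=2, n=2, e=4, l=2, a=3, f=3, m=1, c=5. No two conflicting variables share a register.

5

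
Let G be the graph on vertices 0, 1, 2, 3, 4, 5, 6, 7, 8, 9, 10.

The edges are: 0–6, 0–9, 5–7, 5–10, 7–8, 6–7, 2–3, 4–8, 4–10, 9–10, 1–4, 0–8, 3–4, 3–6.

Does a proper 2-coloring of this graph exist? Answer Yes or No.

The cycle 5-7-8-4-10-5 has odd length 5, so it cannot be 2-colored; at least 3 colors are needed.
So 2 colors are not enough.

No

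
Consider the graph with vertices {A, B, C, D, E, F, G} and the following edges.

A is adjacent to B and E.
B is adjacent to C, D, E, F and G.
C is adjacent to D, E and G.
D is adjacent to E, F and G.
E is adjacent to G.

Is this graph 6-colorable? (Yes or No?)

Yes

The chromatic number is 5. B, C, D, E, G are pairwise adjacent (a clique of size 5), so at least 5 colors are needed.
5 colors suffice: color red → {B}; color blue → {E, F}; color green → {A, D}; color yellow → {G}; color purple → {C}.
Since 6 ≥ 5, a proper 6-coloring certainly exists.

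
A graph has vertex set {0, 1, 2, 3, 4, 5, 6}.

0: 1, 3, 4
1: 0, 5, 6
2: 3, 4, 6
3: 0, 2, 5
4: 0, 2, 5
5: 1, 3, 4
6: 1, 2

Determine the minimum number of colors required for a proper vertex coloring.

The cycle 2-4-5-1-6-2 has odd length 5, so it cannot be 2-colored; at least 3 colors are needed.
3 colors suffice: color a → {0, 2, 5}; color b → {1, 3, 4}; color c → {6}. Every edge joins two different colors.

3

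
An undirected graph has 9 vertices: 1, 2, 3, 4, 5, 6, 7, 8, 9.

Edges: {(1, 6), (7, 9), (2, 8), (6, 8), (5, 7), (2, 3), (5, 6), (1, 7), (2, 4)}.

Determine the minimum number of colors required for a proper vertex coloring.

2

5 and 6 are adjacent, so at least 2 colors are needed.
One proper 2-coloring: 1=blue, 2=red, 3=blue, 4=blue, 5=blue, 6=red, 7=red, 8=blue, 9=blue. Each edge has distinct colors on its endpoints.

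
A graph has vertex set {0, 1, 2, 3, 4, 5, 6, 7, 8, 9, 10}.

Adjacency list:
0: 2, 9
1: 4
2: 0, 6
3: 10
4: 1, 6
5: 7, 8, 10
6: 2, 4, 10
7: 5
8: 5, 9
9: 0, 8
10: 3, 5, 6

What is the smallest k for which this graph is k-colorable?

The cycle 0-9-8-5-10-6-2-0 has odd length 7, so it cannot be 2-colored; at least 3 colors are needed.
3 colors suffice: 0=c, 1=a, 2=b, 3=a, 4=b, 5=a, 6=a, 7=b, 8=b, 9=a, 10=b. Each edge has distinct colors on its endpoints.

3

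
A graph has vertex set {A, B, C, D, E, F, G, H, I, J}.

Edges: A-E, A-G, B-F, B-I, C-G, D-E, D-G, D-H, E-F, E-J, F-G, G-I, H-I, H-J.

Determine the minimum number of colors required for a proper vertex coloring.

B and I are adjacent, so at least 2 colors are needed.
2 colors suffice: color 1 → {B, E, G, H}; color 2 → {A, C, D, F, I, J}. No two adjacent vertices share a color.

2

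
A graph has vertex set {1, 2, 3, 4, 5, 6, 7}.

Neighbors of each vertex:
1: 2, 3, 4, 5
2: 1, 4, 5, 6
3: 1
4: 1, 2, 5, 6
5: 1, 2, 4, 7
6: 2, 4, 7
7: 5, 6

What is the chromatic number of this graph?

4

1, 2, 4, 5 form a clique, so at least 4 colors are needed.
A valid assignment using 4 colors: 1=a, 2=b, 3=b, 4=c, 5=d, 6=a, 7=b. Every edge joins two different colors.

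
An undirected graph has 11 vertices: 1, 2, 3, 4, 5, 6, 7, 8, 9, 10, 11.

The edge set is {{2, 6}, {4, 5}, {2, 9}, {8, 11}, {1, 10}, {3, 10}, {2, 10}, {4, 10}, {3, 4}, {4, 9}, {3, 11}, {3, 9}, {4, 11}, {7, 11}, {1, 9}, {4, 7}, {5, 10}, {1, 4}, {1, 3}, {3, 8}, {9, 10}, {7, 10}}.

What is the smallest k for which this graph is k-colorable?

1, 3, 4, 9, 10 form a clique, so at least 5 colors are needed.
5 colors suffice: color a → {2, 4, 8}; color b → {6, 10, 11}; color c → {3, 5, 7}; color d → {9}; color e → {1}. Each edge has distinct colors on its endpoints.

5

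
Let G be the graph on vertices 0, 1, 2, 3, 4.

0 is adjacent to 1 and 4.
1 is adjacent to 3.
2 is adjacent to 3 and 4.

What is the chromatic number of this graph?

The cycle 0-4-2-3-1-0 has odd length 5, so it cannot be 2-colored; at least 3 colors are needed.
A valid assignment using 3 colors: 0=a, 1=c, 2=a, 3=b, 4=b. Each edge has distinct colors on its endpoints.

3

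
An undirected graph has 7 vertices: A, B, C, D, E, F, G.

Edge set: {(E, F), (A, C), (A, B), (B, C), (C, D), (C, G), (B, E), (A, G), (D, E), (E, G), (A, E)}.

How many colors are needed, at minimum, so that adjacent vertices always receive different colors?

3

A, B, E form a triangle, so at least 3 colors are needed.
3 colors suffice: A=blue, B=green, C=red, D=blue, E=red, F=blue, G=green. No two adjacent vertices share a color.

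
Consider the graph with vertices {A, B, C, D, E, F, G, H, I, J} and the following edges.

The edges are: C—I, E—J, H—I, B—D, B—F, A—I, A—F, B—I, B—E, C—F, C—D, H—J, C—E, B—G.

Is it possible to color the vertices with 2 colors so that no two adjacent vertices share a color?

No

The cycle J-H-I-B-E-J has odd length 5, so it cannot be 2-colored; at least 3 colors are needed.
So 2 colors are not enough.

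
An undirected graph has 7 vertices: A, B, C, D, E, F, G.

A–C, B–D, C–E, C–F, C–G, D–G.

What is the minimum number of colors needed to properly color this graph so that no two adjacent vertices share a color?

C and E are adjacent, so at least 2 colors are needed.
A valid assignment using 2 colors: A=blue, B=blue, C=red, D=red, E=blue, F=blue, G=blue. Every edge joins two different colors.

2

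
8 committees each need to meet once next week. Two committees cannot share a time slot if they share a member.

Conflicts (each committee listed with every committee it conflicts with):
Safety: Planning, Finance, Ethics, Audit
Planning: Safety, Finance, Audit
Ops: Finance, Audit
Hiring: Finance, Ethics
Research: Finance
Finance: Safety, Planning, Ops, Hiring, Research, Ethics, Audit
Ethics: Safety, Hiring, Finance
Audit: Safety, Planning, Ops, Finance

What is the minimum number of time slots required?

4

Safety, Planning, Finance, Audit are mutually in conflict, so at least 4 time slots are needed.
A valid assignment using 4 time slots: Safety=2, Planning=4, Ops=2, Hiring=2, Research=2, Finance=1, Ethics=3, Audit=3. No two conflicting committees share a time slot.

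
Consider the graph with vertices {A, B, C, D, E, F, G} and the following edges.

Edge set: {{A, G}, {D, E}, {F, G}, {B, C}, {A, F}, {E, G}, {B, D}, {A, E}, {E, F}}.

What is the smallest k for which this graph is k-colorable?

A, E, F, G form a clique, so at least 4 colors are needed.
A valid assignment using 4 colors: A=2, B=1, C=2, D=2, E=1, F=3, G=4. No two adjacent vertices share a color.

4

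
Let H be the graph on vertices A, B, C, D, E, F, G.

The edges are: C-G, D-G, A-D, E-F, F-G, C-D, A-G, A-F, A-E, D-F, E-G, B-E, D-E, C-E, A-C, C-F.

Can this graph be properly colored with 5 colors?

A, C, D, E, F, G are mutually adjacent (a clique of size 6), so at least 6 colors are needed.
So 5 colors are not enough.

No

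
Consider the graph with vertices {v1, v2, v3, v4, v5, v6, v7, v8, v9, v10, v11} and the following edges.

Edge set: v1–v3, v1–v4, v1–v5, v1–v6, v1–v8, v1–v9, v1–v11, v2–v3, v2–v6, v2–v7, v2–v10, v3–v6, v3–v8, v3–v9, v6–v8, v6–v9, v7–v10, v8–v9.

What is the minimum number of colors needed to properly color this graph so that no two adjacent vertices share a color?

5

v1, v3, v6, v8, v9 are mutually adjacent (a clique of size 5), so at least 5 colors are needed.
5 colors suffice: color 1 → {v1, v2}; color 2 → {v4, v5, v6, v10, v11}; color 3 → {v3, v7}; color 4 → {v8}; color 5 → {v9}. Every edge joins two different colors.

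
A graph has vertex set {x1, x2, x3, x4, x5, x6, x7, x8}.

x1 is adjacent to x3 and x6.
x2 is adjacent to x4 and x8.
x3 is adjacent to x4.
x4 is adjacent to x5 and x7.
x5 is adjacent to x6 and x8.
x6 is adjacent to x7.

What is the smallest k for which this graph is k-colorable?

3

The cycle x1-x6-x5-x4-x3-x1 has odd length 5, so it cannot be 2-colored; at least 3 colors are needed.
3 colors suffice: color 1 → {x4, x6, x8}; color 2 → {x1, x2, x5, x7}; color 3 → {x3}. Each edge has distinct colors on its endpoints.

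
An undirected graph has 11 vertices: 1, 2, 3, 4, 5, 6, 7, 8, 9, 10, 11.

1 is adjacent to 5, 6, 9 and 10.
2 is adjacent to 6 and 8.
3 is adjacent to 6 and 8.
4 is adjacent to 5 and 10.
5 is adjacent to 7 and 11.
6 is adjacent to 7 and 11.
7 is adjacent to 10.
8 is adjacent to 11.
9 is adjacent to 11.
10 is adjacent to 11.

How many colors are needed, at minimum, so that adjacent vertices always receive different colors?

2 and 6 are adjacent, so at least 2 colors are needed.
One proper 2-coloring: 1=a, 2=a, 3=a, 4=a, 5=b, 6=b, 7=a, 8=b, 9=b, 10=b, 11=a. No two adjacent vertices share a color.

2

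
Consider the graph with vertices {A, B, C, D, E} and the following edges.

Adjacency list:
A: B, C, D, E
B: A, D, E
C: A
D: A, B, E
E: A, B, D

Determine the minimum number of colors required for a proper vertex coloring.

4

A, B, D, E form a clique, so at least 4 colors are needed.
4 colors suffice: color 1 → {A}; color 2 → {C, D}; color 3 → {B}; color 4 → {E}. Each edge has distinct colors on its endpoints.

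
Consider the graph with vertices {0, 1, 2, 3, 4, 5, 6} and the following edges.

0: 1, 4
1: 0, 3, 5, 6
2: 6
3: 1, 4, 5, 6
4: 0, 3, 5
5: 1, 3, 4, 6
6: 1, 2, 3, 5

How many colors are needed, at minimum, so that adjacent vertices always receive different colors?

4

1, 3, 5, 6 are pairwise adjacent (a clique of size 4), so at least 4 colors are needed.
4 colors suffice: 0=a, 1=c, 2=a, 3=b, 4=c, 5=a, 6=d. No two adjacent vertices share a color.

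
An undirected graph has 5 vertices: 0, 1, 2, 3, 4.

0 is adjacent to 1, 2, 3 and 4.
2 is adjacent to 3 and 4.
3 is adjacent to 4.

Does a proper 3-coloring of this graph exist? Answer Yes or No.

No

0, 2, 3, 4 are mutually adjacent (a clique of size 4), so at least 4 colors are needed.
So 3 colors are not enough.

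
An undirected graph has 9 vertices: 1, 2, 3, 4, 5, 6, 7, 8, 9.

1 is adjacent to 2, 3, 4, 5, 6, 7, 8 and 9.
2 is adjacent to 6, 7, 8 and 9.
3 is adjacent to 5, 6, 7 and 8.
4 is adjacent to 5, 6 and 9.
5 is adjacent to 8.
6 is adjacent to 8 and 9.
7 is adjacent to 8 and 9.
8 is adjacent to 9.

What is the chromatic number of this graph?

5

1, 2, 7, 8, 9 form a clique, so at least 5 colors are needed.
5 colors suffice: color a → {1}; color b → {4, 8}; color c → {3, 9}; color d → {5, 6, 7}; color e → {2}. Every edge joins two different colors.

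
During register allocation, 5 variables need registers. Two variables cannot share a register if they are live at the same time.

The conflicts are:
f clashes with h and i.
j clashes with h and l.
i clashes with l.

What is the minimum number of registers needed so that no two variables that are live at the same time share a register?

3

The cycle h-j-l-i-f-h has odd length 5, so it cannot be 2-colored; at least 3 registers are needed.
3 registers suffice: f=1, j=2, h=3, i=2, l=1. Each listed conflict is separated.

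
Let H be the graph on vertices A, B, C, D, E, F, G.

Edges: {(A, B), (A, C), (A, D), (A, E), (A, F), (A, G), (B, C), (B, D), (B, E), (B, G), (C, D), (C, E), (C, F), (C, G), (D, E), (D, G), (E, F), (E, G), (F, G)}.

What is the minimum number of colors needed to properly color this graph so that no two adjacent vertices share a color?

6

A, B, C, D, E, G are mutually adjacent (a clique of size 6), so at least 6 colors are needed.
A valid assignment using 6 colors: A=1, B=6, C=3, D=5, E=2, F=5, G=4. Each edge has distinct colors on its endpoints.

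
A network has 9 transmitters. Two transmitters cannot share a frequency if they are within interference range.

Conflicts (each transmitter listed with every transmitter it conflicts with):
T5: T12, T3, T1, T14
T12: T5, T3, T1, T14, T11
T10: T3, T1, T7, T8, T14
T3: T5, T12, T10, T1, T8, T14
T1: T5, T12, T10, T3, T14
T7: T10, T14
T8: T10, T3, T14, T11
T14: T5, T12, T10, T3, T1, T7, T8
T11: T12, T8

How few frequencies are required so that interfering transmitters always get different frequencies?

5

T5, T12, T3, T1, T14 are mutually in conflict, so at least 5 frequencies are needed.
5 frequencies suffice: frequency 1 → {T14, T11}; frequency 2 → {T3, T7}; frequency 3 → {T12, T10}; frequency 4 → {T1, T8}; frequency 5 → {T5}. Every pair that conflicts lands in different frequencies.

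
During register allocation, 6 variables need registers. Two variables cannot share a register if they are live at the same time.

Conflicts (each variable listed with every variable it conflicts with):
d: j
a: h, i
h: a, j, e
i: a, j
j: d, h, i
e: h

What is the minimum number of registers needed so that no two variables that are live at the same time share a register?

2

i and j conflict, so at least 2 registers are needed.
2 registers suffice: d=2, a=1, h=2, i=2, j=1, e=1. Every pair that conflicts lands in different registers.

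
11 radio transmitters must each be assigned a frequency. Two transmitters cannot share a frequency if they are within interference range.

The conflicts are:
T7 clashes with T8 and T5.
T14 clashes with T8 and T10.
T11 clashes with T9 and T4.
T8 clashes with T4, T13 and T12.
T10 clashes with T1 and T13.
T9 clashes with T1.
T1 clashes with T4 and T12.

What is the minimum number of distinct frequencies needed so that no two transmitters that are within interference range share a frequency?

3

The cycle T10-T14-T8-T4-T1-T10 has odd length 5, so it cannot be 2-colored; at least 3 frequencies are needed.
Using 3 frequencies: T7=2, T14=3, T11=1, T8=1, T10=2, T9=2, T1=1, T5=1, T4=2, T13=3, T12=2. No two conflicting transmitters share a frequency.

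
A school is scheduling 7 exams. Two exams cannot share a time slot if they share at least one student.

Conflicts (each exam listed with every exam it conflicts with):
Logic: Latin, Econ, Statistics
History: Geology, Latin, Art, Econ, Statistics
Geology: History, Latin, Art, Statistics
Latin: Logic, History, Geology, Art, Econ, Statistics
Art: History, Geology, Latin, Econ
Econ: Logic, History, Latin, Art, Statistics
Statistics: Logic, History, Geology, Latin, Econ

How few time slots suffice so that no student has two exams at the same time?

4

Logic, Latin, Econ, Statistics pairwise conflict, so at least 4 time slots are needed.
4 time slots suffice: time slot 1 → {Latin}; time slot 2 → {Geology, Econ}; time slot 3 → {Art, Statistics}; time slot 4 → {Logic, History}. Every pair that conflicts lands in different time slots.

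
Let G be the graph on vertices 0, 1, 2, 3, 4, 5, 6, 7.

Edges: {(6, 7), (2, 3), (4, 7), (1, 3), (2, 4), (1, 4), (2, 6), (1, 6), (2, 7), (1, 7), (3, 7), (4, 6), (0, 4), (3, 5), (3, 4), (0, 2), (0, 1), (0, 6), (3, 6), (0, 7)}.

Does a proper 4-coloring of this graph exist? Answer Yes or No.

No

0, 1, 4, 6, 7 are pairwise adjacent (a clique of size 5), so at least 5 colors are needed.
So 4 colors are not enough.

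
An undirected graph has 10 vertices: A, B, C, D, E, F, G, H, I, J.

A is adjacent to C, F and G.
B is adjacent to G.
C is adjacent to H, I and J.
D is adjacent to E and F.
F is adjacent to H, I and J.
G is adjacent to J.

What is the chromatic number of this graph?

B and G are adjacent, so at least 2 colors are needed.
2 colors suffice: color 1 → {C, E, F, G}; color 2 → {A, B, D, H, I, J}. Every edge joins two different colors.

2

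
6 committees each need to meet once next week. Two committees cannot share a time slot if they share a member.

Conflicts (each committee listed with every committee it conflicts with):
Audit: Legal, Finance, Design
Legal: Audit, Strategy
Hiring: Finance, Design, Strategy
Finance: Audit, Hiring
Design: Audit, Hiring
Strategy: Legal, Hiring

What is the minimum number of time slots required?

The cycle Hiring-Finance-Audit-Legal-Strategy-Hiring has odd length 5, so it cannot be 2-colored; at least 3 time slots are needed.
3 time slots suffice: time slot 1 → {Audit, Hiring}; time slot 2 → {Finance, Design, Strategy}; time slot 3 → {Legal}. Every pair that conflicts lands in different time slots.

3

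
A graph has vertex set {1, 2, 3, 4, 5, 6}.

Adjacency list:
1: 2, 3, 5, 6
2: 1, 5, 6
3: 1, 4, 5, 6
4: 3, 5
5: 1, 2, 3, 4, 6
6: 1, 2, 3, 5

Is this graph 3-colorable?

No

1, 3, 5, 6 are pairwise adjacent (a clique of size 4), so at least 4 colors are needed.
So 3 colors are not enough.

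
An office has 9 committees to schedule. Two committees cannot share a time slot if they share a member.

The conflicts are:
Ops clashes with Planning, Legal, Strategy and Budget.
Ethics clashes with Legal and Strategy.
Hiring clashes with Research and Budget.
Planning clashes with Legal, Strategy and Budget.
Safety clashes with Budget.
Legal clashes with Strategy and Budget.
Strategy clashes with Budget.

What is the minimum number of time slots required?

Ops, Planning, Legal, Strategy, Budget all conflict with each other, so at least 5 time slots are needed.
A valid assignment using 5 time slots: Ops=4, Ethics=1, Hiring=2, Planning=5, Research=1, Safety=2, Legal=3, Strategy=2, Budget=1. Every pair that conflicts lands in different time slots.

5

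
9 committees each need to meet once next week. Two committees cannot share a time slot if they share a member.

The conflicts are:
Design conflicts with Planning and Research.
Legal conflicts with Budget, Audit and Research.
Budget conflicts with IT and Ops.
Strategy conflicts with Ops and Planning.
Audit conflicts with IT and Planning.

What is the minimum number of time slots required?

3

The cycle Audit-Planning-Design-Research-Legal-Audit has odd length 5, so it cannot be 2-colored; at least 3 time slots are needed.
3 time slots suffice: time slot 1 → {Legal, IT, Ops, Planning}; time slot 2 → {Design, Budget, Strategy, Audit}; time slot 3 → {Research}. No two conflicting committees share a time slot.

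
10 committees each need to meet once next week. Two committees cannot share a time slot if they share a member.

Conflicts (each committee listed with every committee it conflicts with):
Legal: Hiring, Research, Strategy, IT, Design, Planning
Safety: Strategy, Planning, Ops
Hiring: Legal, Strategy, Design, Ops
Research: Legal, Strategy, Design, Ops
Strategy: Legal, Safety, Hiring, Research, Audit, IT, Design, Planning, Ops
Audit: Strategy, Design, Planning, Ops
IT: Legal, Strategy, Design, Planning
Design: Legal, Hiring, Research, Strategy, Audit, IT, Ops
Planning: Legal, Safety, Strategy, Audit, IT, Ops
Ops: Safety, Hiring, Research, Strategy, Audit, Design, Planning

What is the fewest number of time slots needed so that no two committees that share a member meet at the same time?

Legal, Strategy, IT, Design all conflict with each other, so at least 4 time slots are needed.
A valid assignment using 4 time slots: Legal=3, Safety=4, Hiring=4, Research=4, Strategy=1, Audit=4, IT=4, Design=2, Planning=2, Ops=3. Every pair that conflicts lands in different time slots.

4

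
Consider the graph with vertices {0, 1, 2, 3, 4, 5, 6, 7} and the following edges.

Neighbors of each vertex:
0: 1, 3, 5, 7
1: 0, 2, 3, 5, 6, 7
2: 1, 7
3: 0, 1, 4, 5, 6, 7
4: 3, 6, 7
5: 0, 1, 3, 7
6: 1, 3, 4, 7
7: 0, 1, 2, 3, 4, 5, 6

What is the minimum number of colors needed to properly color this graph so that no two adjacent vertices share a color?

5

0, 1, 3, 5, 7 are pairwise adjacent (a clique of size 5), so at least 5 colors are needed.
5 colors suffice: 0=purple, 1=blue, 2=green, 3=green, 4=blue, 5=yellow, 6=yellow, 7=red. Each edge has distinct colors on its endpoints.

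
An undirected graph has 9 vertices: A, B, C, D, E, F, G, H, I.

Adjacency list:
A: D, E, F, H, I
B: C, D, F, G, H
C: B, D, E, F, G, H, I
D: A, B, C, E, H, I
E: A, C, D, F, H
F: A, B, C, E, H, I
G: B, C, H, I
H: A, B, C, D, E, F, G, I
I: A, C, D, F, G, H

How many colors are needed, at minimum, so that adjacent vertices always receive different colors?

4

B, C, D, H form a clique, so at least 4 colors are needed.
4 colors suffice: color 1 → {H}; color 2 → {A, C}; color 3 → {B, E, I}; color 4 → {D, F, G}. No two adjacent vertices share a color.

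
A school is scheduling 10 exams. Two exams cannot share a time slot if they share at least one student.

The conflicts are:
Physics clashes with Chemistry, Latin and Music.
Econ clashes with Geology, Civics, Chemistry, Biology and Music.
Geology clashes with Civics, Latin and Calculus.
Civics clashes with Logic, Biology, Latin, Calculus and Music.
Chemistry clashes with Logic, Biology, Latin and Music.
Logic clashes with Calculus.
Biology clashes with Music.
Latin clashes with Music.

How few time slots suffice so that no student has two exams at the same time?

Econ, Chemistry, Biology, Music pairwise conflict, so at least 4 time slots are needed.
4 time slots suffice: Physics=4, Econ=3, Geology=2, Civics=1, Chemistry=1, Logic=2, Biology=4, Latin=3, Calculus=3, Music=2. Each listed conflict is separated.

4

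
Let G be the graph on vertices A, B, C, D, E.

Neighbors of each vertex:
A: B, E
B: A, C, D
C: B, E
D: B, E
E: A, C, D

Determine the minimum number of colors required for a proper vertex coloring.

D and E are adjacent, so at least 2 colors are needed.
2 colors suffice: color 1 → {B, E}; color 2 → {A, C, D}. Every edge joins two different colors.

2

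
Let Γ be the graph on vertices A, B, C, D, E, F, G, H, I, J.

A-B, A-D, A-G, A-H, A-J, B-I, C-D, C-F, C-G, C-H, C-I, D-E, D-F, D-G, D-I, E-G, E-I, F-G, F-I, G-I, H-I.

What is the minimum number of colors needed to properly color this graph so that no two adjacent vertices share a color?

5

C, D, F, G, I form a clique, so at least 5 colors are needed.
5 colors suffice: A=1, B=2, C=4, D=2, E=4, F=5, G=3, H=2, I=1, J=2. Each edge has distinct colors on its endpoints.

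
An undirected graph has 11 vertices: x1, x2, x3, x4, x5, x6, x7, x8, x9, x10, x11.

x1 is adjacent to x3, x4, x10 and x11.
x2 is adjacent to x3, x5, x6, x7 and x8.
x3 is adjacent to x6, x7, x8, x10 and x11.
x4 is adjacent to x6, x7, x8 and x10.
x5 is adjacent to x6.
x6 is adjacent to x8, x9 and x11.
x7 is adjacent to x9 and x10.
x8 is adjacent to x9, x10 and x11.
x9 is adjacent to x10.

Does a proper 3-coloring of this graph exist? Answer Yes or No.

x3, x6, x8, x11 are mutually adjacent (a clique of size 4), so at least 4 colors are needed.
So 3 colors are not enough.

No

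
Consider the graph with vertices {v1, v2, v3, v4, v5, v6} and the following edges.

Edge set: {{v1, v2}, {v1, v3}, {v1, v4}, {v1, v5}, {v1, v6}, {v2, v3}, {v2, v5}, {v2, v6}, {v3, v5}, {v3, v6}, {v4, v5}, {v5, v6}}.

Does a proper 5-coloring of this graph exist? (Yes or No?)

The chromatic number is 5. v1, v2, v3, v5, v6 are mutually adjacent (a clique of size 5), so at least 5 colors are needed.
A valid assignment using 5 colors: v1=1, v2=3, v3=5, v4=3, v5=2, v6=4.
That is already a proper 5-coloring.

Yes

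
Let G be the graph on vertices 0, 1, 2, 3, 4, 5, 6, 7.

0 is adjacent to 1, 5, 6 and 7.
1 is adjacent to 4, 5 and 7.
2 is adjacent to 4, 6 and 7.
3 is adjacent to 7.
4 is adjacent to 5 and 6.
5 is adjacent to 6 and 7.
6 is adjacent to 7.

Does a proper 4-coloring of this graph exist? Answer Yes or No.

The chromatic number is 4. 0, 1, 5, 7 are pairwise adjacent (a clique of size 4), so at least 4 colors are needed.
4 colors suffice: color a → {4, 7}; color b → {1, 3, 6}; color c → {2, 5}; color d → {0}.
That is already a proper 4-coloring.

Yes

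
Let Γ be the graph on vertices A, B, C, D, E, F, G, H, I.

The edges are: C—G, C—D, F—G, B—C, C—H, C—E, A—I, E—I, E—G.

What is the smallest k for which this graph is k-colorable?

3

C, E, G form a triangle, so at least 3 colors are needed.
3 colors suffice: color red → {C, F, I}; color blue → {A, B, D, G, H}; color green → {E}. Each edge has distinct colors on its endpoints.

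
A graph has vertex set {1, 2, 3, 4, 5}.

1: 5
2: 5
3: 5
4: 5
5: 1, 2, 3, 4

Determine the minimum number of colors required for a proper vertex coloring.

2

4 and 5 are adjacent, so at least 2 colors are needed.
2 colors suffice: color a → {5}; color b → {1, 2, 3, 4}. No two adjacent vertices share a color.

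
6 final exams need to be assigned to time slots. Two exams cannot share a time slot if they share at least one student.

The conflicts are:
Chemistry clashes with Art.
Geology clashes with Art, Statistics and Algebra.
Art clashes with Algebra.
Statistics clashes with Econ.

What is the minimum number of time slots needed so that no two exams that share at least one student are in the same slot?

3

Geology, Art, Algebra are mutually in conflict, so at least 3 time slots are needed.
Using 3 time slots: Chemistry=1, Geology=1, Art=2, Statistics=2, Econ=1, Algebra=3. Every pair that conflicts lands in different time slots.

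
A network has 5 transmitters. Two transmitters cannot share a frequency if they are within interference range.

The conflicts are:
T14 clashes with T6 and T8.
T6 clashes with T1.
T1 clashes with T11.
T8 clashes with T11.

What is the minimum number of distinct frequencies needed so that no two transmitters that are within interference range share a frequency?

The cycle T1-T6-T14-T8-T11-T1 has odd length 5, so it cannot be 2-colored; at least 3 frequencies are needed.
3 frequencies suffice: frequency 1 → {T14, T11}; frequency 2 → {T1, T8}; frequency 3 → {T6}. Every pair that conflicts lands in different frequencies.

3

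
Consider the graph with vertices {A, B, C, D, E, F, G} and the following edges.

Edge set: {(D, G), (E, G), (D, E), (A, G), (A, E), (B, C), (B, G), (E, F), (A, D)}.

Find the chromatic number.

A, D, E, G are pairwise adjacent (a clique of size 4), so at least 4 colors are needed.
4 colors suffice: color 1 → {B, E}; color 2 → {C, F, G}; color 3 → {A}; color 4 → {D}. Every edge joins two different colors.

4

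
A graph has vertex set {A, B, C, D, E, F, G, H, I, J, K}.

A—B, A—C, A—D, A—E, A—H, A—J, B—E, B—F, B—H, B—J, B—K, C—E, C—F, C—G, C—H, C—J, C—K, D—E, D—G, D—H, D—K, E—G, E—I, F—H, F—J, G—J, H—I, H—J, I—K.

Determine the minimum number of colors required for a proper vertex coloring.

A, C, H, J form a clique, so at least 4 colors are needed.
One proper 4-coloring: A=4, B=1, C=1, D=1, E=2, F=4, G=4, H=2, I=1, J=3, K=2. Each edge has distinct colors on its endpoints.

4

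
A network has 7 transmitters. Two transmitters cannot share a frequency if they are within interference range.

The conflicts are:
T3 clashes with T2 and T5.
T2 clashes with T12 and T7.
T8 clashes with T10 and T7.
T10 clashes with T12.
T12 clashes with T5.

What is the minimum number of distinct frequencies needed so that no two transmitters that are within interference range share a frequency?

3

The cycle T10-T12-T2-T7-T8-T10 has odd length 5, so it cannot be 2-colored; at least 3 frequencies are needed.
3 frequencies suffice: frequency 1 → {T2, T8, T5}; frequency 2 → {T3, T12, T7}; frequency 3 → {T10}. Every pair that conflicts lands in different frequencies.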